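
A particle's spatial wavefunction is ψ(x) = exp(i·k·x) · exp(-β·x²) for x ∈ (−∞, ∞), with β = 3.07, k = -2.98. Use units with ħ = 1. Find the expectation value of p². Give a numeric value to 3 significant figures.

p² ψ = −ħ² d²ψ/dx²; ⟨p²⟩ = −ħ² ∫ ψ*·ψ'' dx / ∫|ψ|² dx.
Gaussian moments: ∫x^(2j)·e^(−2βx²) dx = (2j−1)!!/(4β)^j · √(π/(2β)), odd powers integrate to 0; here √(π/(2β)) = 0.71530. Derivatives: ψ′ = (ik − 2βx)·ψ, ψ″ = ((ik − 2βx)² − 2β)·ψ; the odd-in-x pieces drop out.
State is unnormalized: ∫|ψ|² dx = 0.71530, and ∫ψ*·(−ħ² ψ'') dx = 8.5482, so ⟨p²⟩ = 8.5482 / 0.71530.
⟨p²⟩ = 11.950.

12.0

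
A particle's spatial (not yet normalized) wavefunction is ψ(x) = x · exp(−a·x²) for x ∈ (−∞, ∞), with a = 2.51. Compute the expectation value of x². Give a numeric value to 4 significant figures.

⟨x²⟩ = ∫ x²·|ψ|² dx / ∫|ψ|² dx (integrals over the domain).
Expand each integrand as polynomial × e^(−2ax²) and use ∫x^(2j)·e^(−2ax²) dx = (2j−1)!!/(4a)^j · √(π/(2a)), odd powers → 0; here √(π/(2a)) = 0.79108.
State is unnormalized: ∫|ψ|² dx = 0.078793, and ∫ψ*·x²·ψ dx = 0.023544, so ⟨x²⟩ = 0.023544 / 0.078793.
⟨x²⟩ = 0.29880.

0.2988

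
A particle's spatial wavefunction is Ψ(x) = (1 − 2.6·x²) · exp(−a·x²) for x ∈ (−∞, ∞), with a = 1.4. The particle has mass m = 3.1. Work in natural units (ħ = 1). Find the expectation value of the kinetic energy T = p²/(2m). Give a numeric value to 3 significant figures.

1.08

T = −(ħ²/2m) d²/dx², so ⟨T⟩ = −(ħ²/2m) ∫ Ψ*·Ψ'' dx / ∫|Ψ|² dx; with m = 3.1.
Expand each integrand as polynomial × e^(−2ax²) and use ∫x^(2j)·e^(−2ax²) dx = (2j−1)!!/(4a)^j · √(π/(2a)), odd powers → 0; here √(π/(2a)) = 1.0592. Differentiate with the product rule, d/dx e^(−ax²) = −2ax·e^(−ax²).
State is unnormalized: ∫|Ψ|² dx = 0.76066, and ∫Ψ*·(−ħ²/2m · Ψ'') dx = 0.82220, so ⟨T⟩ = 0.82220 / 0.76066.
⟨T⟩ = 1.0809.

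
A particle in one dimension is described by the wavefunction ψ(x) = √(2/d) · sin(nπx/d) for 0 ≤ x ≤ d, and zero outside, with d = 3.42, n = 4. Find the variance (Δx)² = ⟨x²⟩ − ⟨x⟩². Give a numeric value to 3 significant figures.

Compute ⟨x⟩ and ⟨x²⟩ separately, then (Δx)² = ⟨x²⟩ − ⟨x⟩².
With sin²θ = (1 − cos2θ)/2 on 0 ≤ x ≤ d: ∫sin²(nπx/d) dx = d/2, ∫x·sin²(nπx/d) dx = d²/4, ∫x²·sin²(nπx/d) dx = d³·(1/6 − 1/(4n²π²)); higher powers xᵏ the same way, integrating xᵏ·cos(2nπx/d) by parts.
⟨x⟩ = 1.7100 and ⟨x²⟩ = 3.8618.
(Δx)² = 3.8618 − (1.7100)² = 0.93767.

0.938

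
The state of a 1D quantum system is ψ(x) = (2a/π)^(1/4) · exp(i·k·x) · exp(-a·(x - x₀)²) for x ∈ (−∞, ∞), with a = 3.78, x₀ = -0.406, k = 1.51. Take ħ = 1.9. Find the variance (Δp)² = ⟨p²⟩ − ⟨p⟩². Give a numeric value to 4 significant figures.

13.65

Compute ⟨p⟩ and ⟨p²⟩ separately; (Δp)² = ⟨p²⟩ − ⟨p⟩².
Gaussian moments (u = x − x₀): ∫u^(2j)·e^(−2au²) du = (2j−1)!!/(4a)^j · √(π/(2a)), odd powers integrate to 0; here √(π/(2a)) = 0.64464. Derivatives: ψ′ = (ik − 2au)·ψ, ψ″ = ((ik − 2au)² − 2a)·ψ; the odd-in-u pieces drop out.
⟨p⟩ = 2.8690 and ⟨p²⟩ = 21.877.
(Δp)² = 21.877 − (2.8690)² = 13.646.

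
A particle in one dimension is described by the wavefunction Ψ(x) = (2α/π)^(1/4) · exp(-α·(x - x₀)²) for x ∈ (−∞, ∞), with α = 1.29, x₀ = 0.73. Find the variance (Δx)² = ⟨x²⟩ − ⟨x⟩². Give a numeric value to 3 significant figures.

0.194

Compute ⟨x⟩ and ⟨x²⟩ separately, then (Δx)² = ⟨x²⟩ − ⟨x⟩².
Gaussian moments (u = x − x₀): ∫u^(2j)·e^(−2αu²) du = (2j−1)!!/(4α)^j · √(π/(2α)), odd powers integrate to 0; here √(π/(2α)) = 1.1035.
⟨x⟩ = 0.73000 and ⟨x²⟩ = 0.72670.
(Δx)² = 0.72670 − (0.73000)² = 0.19380.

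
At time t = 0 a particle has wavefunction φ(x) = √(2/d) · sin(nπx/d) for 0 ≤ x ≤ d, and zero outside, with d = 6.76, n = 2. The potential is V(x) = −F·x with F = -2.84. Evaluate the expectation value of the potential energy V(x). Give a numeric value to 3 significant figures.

9.60

⟨V⟩ = ∫ V(x)·|φ|² dx.
With sin²θ = (1 − cos2θ)/2 on 0 ≤ x ≤ d: ∫sin²(nπx/d) dx = d/2, ∫x·sin²(nπx/d) dx = d²/4, ∫x²·sin²(nπx/d) dx = d³·(1/6 − 1/(4n²π²)); higher powers xᵏ the same way, integrating xᵏ·cos(2nπx/d) by parts.
⟨V⟩ = 9.5992.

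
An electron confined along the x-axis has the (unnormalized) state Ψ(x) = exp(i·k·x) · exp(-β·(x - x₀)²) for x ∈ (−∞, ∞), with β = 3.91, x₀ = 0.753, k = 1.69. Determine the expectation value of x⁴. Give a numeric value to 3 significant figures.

0.551

⟨x⁴⟩ = ∫ x⁴·|Ψ|² dx / ∫|Ψ|² dx (integrals over the domain).
Gaussian moments (u = x − x₀): ∫u^(2j)·e^(−2βu²) du = (2j−1)!!/(4β)^j · √(π/(2β)), odd powers integrate to 0; here √(π/(2β)) = 0.63383.
State is unnormalized: ∫|Ψ|² dx = 0.63383, and ∫Ψ*·x⁴·Ψ dx = 0.34942, so ⟨x⁴⟩ = 0.34942 / 0.63383.
⟨x⁴⟩ = 0.55129.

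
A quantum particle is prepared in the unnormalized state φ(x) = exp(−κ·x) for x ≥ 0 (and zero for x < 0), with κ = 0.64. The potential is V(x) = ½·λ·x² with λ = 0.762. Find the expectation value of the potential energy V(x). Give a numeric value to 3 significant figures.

0.465

⟨V⟩ = ∫ V(x)·|φ|² dx / ∫|φ|² dx.
Every integrand reduces to terms xʲ·e^(−2κx) on [0, ∞); use ∫₀^∞ xʲ·e^(−2κx) dx = j!/(2κ)^(j+1).
State is unnormalized: ∫|φ|² dx = 0.78125, and ∫φ*·V(x)·φ dx = 0.36335, so ⟨V⟩ = 0.36335 / 0.78125.
⟨V⟩ = 0.46509.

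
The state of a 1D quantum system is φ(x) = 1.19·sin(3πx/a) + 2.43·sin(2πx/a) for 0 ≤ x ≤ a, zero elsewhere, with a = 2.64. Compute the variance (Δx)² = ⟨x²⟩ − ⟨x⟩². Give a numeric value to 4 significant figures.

0.3374

Compute ⟨x⟩ and ⟨x²⟩ separately, then (Δx)² = ⟨x²⟩ − ⟨x⟩².
On 0 ≤ x ≤ a (j ≠ l): ∫sin²(jπx/a) dx = a/2, ∫sin(jπx/a)·sin(lπx/a) dx = 0; diagonal moments ∫x·sin²(jπx/a) dx = a²/4, ∫x²·sin²(jπx/a) dx = a³·(1/6 − 1/(4j²π²)); cross terms ∫x·sin(jπx/a)·sin(lπx/a) dx = 0 for j + l even and −4jla²/(π²(j² − l²)²) for j + l odd, ∫x²·sin(jπx/a)·sin(lπx/a) dx = (−1)^(j+l)·4jla³/(π²(j² − l²)²); higher powers the same way via product-to-sum and parts.
Normalization: ∫|φ|² dx = 9.6637.
⟨x⟩ = 0.91429 and ⟨x²⟩ = 1.1733.
(Δx)² = 1.1733 − (0.91429)² = 0.33741.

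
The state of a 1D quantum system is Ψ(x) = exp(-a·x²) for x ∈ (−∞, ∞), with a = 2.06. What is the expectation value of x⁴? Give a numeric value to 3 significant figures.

⟨x⁴⟩ = ∫ x⁴·|Ψ|² dx / ∫|Ψ|² dx (integrals over the domain).
Gaussian moments: ∫x^(2j)·e^(−2ax²) dx = (2j−1)!!/(4a)^j · √(π/(2a)), odd powers integrate to 0; here √(π/(2a)) = 0.87323.
State is unnormalized: ∫|Ψ|² dx = 0.87323, and ∫Ψ*·x⁴·Ψ dx = 0.038583, so ⟨x⁴⟩ = 0.038583 / 0.87323.
⟨x⁴⟩ = 0.044184.

0.0442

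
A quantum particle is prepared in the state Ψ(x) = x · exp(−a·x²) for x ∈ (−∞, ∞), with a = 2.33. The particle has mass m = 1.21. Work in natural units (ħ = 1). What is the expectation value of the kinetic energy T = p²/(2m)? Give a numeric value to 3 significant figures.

2.89

T = −(ħ²/2m) d²/dx², so ⟨T⟩ = −(ħ²/2m) ∫ Ψ*·Ψ'' dx / ∫|Ψ|² dx; with m = 1.21.
Expand each integrand as polynomial × e^(−2ax²) and use ∫x^(2j)·e^(−2ax²) dx = (2j−1)!!/(4a)^j · √(π/(2a)), odd powers → 0; here √(π/(2a)) = 0.82107. Differentiate with the product rule, d/dx e^(−ax²) = −2ax·e^(−ax²).
State is unnormalized: ∫|Ψ|² dx = 0.088098, and ∫Ψ*·(−ħ²/2m · Ψ'') dx = 0.25446, so ⟨T⟩ = 0.25446 / 0.088098.
⟨T⟩ = 2.8884.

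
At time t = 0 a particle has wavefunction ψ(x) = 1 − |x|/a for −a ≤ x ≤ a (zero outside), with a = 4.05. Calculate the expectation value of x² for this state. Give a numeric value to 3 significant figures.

⟨x²⟩ = ∫ x²·|ψ|² dx / ∫|ψ|² dx (integrals over the domain).
ψ is even, so ∫ over [−a, a] = 2∫₀ᵃ with ψ = 1 − x/a there: ∫₀ᵃ (1 − x/a)² dx = a/3, ∫₀ᵃ x²(1 − x/a)² dx = a³/30, ∫₀ᵃ x⁴(1 − x/a)² dx = a⁵/105.
State is unnormalized: ∫|ψ|² dx = 2.7000, and ∫ψ*·x²·ψ dx = 4.4287, so ⟨x²⟩ = 4.4287 / 2.7000.
⟨x²⟩ = 1.6403.

1.64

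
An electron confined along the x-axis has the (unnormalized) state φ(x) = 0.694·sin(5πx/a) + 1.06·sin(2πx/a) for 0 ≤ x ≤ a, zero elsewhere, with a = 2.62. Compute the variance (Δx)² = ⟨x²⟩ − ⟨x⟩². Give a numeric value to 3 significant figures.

0.505

Compute ⟨x⟩ and ⟨x²⟩ separately, then (Δx)² = ⟨x²⟩ − ⟨x⟩².
On 0 ≤ x ≤ a (j ≠ l): ∫sin²(jπx/a) dx = a/2, ∫sin(jπx/a)·sin(lπx/a) dx = 0; diagonal moments ∫x·sin²(jπx/a) dx = a²/4, ∫x²·sin²(jπx/a) dx = a³·(1/6 − 1/(4j²π²)); cross terms ∫x·sin(jπx/a)·sin(lπx/a) dx = 0 for j + l even and −4jla²/(π²(j² − l²)²) for j + l odd, ∫x²·sin(jπx/a)·sin(lπx/a) dx = (−1)^(j+l)·4jla³/(π²(j² − l²)²); higher powers the same way via product-to-sum and parts.
Normalization: ∫|φ|² dx = 2.1029.
⟨x⟩ = 1.2659 and ⟨x²⟩ = 2.1075.
(Δx)² = 2.1075 − (1.2659)² = 0.50506.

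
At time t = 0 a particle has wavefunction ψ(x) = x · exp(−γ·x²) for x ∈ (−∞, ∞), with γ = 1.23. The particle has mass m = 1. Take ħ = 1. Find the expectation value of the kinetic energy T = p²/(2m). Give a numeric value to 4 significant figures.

T = −(ħ²/2m) d²/dx², so ⟨T⟩ = −(ħ²/2m) ∫ ψ*·ψ'' dx / ∫|ψ|² dx; with m = 1.
Expand each integrand as polynomial × e^(−2γx²) and use ∫x^(2j)·e^(−2γx²) dx = (2j−1)!!/(4γ)^j · √(π/(2γ)), odd powers → 0; here √(π/(2γ)) = 1.1301. Differentiate with the product rule, d/dx e^(−γx²) = −2γx·e^(−γx²).
State is unnormalized: ∫|ψ|² dx = 0.22969, and ∫ψ*·(−ħ²/2m · ψ'') dx = 0.42378, so ⟨T⟩ = 0.42378 / 0.22969.
⟨T⟩ = 1.8450.

1.845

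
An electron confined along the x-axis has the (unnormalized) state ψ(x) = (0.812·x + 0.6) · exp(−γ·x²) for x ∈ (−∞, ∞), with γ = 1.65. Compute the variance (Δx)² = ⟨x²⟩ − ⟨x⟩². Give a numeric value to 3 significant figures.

0.114

Compute ⟨x⟩ and ⟨x²⟩ separately, then (Δx)² = ⟨x²⟩ − ⟨x⟩².
Expand each integrand as polynomial × e^(−2γx²) and use ∫x^(2j)·e^(−2γx²) dx = (2j−1)!!/(4γ)^j · √(π/(2γ)), odd powers → 0; here √(π/(2γ)) = 0.97570.
Normalization: ∫|ψ|² dx = 0.44873.
⟨x⟩ = 0.32102 and ⟨x²⟩ = 0.21734.
(Δx)² = 0.21734 − (0.32102)² = 0.11429.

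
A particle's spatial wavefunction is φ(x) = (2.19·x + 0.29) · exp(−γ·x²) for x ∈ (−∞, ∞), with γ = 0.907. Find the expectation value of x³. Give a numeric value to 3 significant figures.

0.206

⟨x³⟩ = ∫ x³·|φ|² dx / ∫|φ|² dx (integrals over the domain).
Expand each integrand as polynomial × e^(−2γx²) and use ∫x^(2j)·e^(−2γx²) dx = (2j−1)!!/(4γ)^j · √(π/(2γ)), odd powers → 0; here √(π/(2γ)) = 1.3160.
State is unnormalized: ∫|φ|² dx = 1.8504, and ∫φ*·x³·φ dx = 0.38099, so ⟨x³⟩ = 0.38099 / 1.8504.
⟨x³⟩ = 0.20590.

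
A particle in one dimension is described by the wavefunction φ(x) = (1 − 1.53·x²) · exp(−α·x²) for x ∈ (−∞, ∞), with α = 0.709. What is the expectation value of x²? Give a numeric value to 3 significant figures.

⟨x²⟩ = ∫ x²·|φ|² dx / ∫|φ|² dx (integrals over the domain).
Expand each integrand as polynomial × e^(−2αx²) and use ∫x^(2j)·e^(−2αx²) dx = (2j−1)!!/(4α)^j · √(π/(2α)), odd powers → 0; here √(π/(2α)) = 1.4885.
State is unnormalized: ∫|φ|² dx = 1.1821, and ∫φ*·x²·φ dx = 1.1173, so ⟨x²⟩ = 1.1173 / 1.1821.
⟨x²⟩ = 0.94519.

0.945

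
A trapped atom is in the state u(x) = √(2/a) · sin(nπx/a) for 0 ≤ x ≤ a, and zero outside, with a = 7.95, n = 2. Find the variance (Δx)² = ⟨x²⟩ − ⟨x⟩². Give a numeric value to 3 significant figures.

4.47

Compute ⟨x⟩ and ⟨x²⟩ separately, then (Δx)² = ⟨x²⟩ − ⟨x⟩².
With sin²θ = (1 − cos2θ)/2 on 0 ≤ x ≤ a: ∫sin²(nπx/a) dx = a/2, ∫x·sin²(nπx/a) dx = a²/4, ∫x²·sin²(nπx/a) dx = a³·(1/6 − 1/(4n²π²)); higher powers xᵏ the same way, integrating xᵏ·cos(2nπx/a) by parts.
⟨x⟩ = 3.9750 and ⟨x²⟩ = 20.267.
(Δx)² = 20.267 − (3.9750)² = 4.4664.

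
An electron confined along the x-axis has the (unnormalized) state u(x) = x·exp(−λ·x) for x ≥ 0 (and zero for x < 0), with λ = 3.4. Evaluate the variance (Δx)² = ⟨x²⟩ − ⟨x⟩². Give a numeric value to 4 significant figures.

Compute ⟨x⟩ and ⟨x²⟩ separately, then (Δx)² = ⟨x²⟩ − ⟨x⟩².
Every integrand reduces to terms xʲ·e^(−2λx) on [0, ∞); use ∫₀^∞ xʲ·e^(−2λx) dx = j!/(2λ)^(j+1).
Normalization: ∫|u|² dx = 0.0063607.
⟨x⟩ = 0.44118 and ⟨x²⟩ = 0.25952.
(Δx)² = 0.25952 − (0.44118)² = 0.064879.

0.06488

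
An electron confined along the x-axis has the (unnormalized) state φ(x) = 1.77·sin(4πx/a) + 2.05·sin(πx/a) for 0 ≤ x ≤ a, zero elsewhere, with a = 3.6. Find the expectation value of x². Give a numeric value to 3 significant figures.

⟨x²⟩ = ∫ x²·|φ|² dx / ∫|φ|² dx (integrals over the domain).
On 0 ≤ x ≤ a (j ≠ l): ∫sin²(jπx/a) dx = a/2, ∫sin(jπx/a)·sin(lπx/a) dx = 0; diagonal moments ∫x·sin²(jπx/a) dx = a²/4, ∫x²·sin²(jπx/a) dx = a³·(1/6 − 1/(4j²π²)); cross terms ∫x·sin(jπx/a)·sin(lπx/a) dx = 0 for j + l even and −4jla²/(π²(j² − l²)²) for j + l odd, ∫x²·sin(jπx/a)·sin(lπx/a) dx = (−1)^(j+l)·4jla³/(π²(j² − l²)²); higher powers the same way via product-to-sum and parts.
State is unnormalized: ∫|φ|² dx = 13.204, and ∫φ*·x²·φ dx = 49.403, so ⟨x²⟩ = 49.403 / 13.204.
⟨x²⟩ = 3.7416.

3.74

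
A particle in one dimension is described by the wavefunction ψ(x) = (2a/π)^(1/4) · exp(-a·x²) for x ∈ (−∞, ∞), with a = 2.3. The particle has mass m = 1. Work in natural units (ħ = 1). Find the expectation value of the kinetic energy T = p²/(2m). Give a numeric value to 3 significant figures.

T = −(ħ²/2m) d²/dx², so ⟨T⟩ = −(ħ²/2m) ∫ ψ*·ψ'' dx; with m = 1.
Gaussian moments: ∫x^(2j)·e^(−2ax²) dx = (2j−1)!!/(4a)^j · √(π/(2a)), odd powers integrate to 0; here √(π/(2a)) = 0.82641. Derivatives: d/dx e^(−ax²) = −2ax·e^(−ax²), d²/dx² e^(−ax²) = (4a²x² − 2a)·e^(−ax²).
⟨T⟩ = 1.1500.

1.15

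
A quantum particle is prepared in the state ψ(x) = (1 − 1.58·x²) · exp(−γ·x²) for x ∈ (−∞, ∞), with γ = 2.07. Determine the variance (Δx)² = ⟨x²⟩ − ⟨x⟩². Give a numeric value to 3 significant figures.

0.0666

Compute ⟨x⟩ and ⟨x²⟩ separately, then (Δx)² = ⟨x²⟩ − ⟨x⟩².
Expand each integrand as polynomial × e^(−2γx²) and use ∫x^(2j)·e^(−2γx²) dx = (2j−1)!!/(4γ)^j · √(π/(2γ)), odd powers → 0; here √(π/(2γ)) = 0.87111.
Normalization: ∫|ψ|² dx = 0.63382.
⟨x⟩ = 0.0000 and ⟨x²⟩ = 0.066605.
(Δx)² = 0.066605 − (0.0000)² = 0.066605.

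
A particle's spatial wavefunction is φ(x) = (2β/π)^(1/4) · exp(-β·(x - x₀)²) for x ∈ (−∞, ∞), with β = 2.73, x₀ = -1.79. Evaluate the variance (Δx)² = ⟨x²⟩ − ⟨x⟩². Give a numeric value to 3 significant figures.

Compute ⟨x⟩ and ⟨x²⟩ separately, then (Δx)² = ⟨x²⟩ − ⟨x⟩².
Gaussian moments (u = x − x₀): ∫u^(2j)·e^(−2βu²) du = (2j−1)!!/(4β)^j · √(π/(2β)), odd powers integrate to 0; here √(π/(2β)) = 0.75854.
⟨x⟩ = -1.7900 and ⟨x²⟩ = 3.2957.
(Δx)² = 3.2957 − (-1.7900)² = 0.091575.

0.0916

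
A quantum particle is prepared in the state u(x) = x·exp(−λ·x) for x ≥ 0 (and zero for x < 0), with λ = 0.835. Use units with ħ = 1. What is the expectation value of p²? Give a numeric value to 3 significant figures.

0.697

p² u = −ħ² d²u/dx²; ⟨p²⟩ = −ħ² ∫ u*·u'' dx / ∫|u|² dx.
Differentiate x·exp(−λ·x) with the product rule; every integrand then reduces to terms xʲ·e^(−2λx) on [0, ∞), with ∫₀^∞ xʲ·e^(−2λx) dx = j!/(2λ)^(j+1).
State is unnormalized: ∫|u|² dx = 0.42942, and ∫u*·(−ħ² u'') dx = 0.29940, so ⟨p²⟩ = 0.29940 / 0.42942.
⟨p²⟩ = 0.69723.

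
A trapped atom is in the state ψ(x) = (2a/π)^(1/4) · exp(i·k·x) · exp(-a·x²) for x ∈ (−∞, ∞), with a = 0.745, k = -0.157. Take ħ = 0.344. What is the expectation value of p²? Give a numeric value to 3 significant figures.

p² ψ = −ħ² d²ψ/dx²; ⟨p²⟩ = −ħ² ∫ ψ*·ψ'' dx.
Gaussian moments: ∫x^(2j)·e^(−2ax²) dx = (2j−1)!!/(4a)^j · √(π/(2a)), odd powers integrate to 0; here √(π/(2a)) = 1.4521. Derivatives: ψ′ = (ik − 2ax)·ψ, ψ″ = ((ik − 2ax)² − 2a)·ψ; the odd-in-x pieces drop out.
⟨p²⟩ = 0.091077.

0.0911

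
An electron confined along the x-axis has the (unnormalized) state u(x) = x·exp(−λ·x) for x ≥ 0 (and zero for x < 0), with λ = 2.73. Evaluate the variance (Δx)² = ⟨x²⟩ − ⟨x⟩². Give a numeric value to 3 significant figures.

0.101

Compute ⟨x⟩ and ⟨x²⟩ separately, then (Δx)² = ⟨x²⟩ − ⟨x⟩².
Every integrand reduces to terms xʲ·e^(−2λx) on [0, ∞); use ∫₀^∞ xʲ·e^(−2λx) dx = j!/(2λ)^(j+1).
Normalization: ∫|u|² dx = 0.012287.
⟨x⟩ = 0.54945 and ⟨x²⟩ = 0.40253.
(Δx)² = 0.40253 − (0.54945)² = 0.10063.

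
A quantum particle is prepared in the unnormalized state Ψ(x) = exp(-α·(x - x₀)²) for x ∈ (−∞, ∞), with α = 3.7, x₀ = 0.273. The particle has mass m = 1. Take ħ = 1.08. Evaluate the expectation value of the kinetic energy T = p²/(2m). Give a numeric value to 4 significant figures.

T = −(ħ²/2m) d²/dx², so ⟨T⟩ = −(ħ²/2m) ∫ Ψ*·Ψ'' dx / ∫|Ψ|² dx; with m = 1.
Gaussian moments (u = x − x₀): ∫u^(2j)·e^(−2αu²) du = (2j−1)!!/(4α)^j · √(π/(2α)), odd powers integrate to 0; here √(π/(2α)) = 0.65157. Derivatives: d/dx e^(−αu²) = −2αu·e^(−αu²), d²/dx² e^(−αu²) = (4α²u² − 2α)·e^(−αu²).
State is unnormalized: ∫|Ψ|² dx = 0.65157, and ∫Ψ*·(−ħ²/2m · Ψ'') dx = 1.4060, so ⟨T⟩ = 1.4060 / 0.65157.
⟨T⟩ = 2.1578.

2.158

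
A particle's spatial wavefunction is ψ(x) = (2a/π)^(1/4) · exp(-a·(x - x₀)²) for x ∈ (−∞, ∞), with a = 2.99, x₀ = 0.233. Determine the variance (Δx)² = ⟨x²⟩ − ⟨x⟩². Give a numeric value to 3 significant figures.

Compute ⟨x⟩ and ⟨x²⟩ separately, then (Δx)² = ⟨x²⟩ − ⟨x⟩².
Gaussian moments (u = x − x₀): ∫u^(2j)·e^(−2au²) du = (2j−1)!!/(4a)^j · √(π/(2a)), odd powers integrate to 0; here √(π/(2a)) = 0.72481.
⟨x⟩ = 0.23300 and ⟨x²⟩ = 0.13790.
(Δx)² = 0.13790 − (0.23300)² = 0.083612.

0.0836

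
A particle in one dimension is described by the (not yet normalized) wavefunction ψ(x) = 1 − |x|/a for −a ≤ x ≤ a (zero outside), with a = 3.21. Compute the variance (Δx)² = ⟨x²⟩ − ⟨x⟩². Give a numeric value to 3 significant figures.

Compute ⟨x⟩ and ⟨x²⟩ separately, then (Δx)² = ⟨x²⟩ − ⟨x⟩².
ψ is even, so ∫ over [−a, a] = 2∫₀ᵃ with ψ = 1 − x/a there: ∫₀ᵃ (1 − x/a)² dx = a/3, ∫₀ᵃ x²(1 − x/a)² dx = a³/30, ∫₀ᵃ x⁴(1 − x/a)² dx = a⁵/105.
Normalization: ∫|ψ|² dx = 2.1400.
⟨x⟩ = 0.0000 and ⟨x²⟩ = 1.0304.
(Δx)² = 1.0304 − (0.0000)² = 1.0304.

1.03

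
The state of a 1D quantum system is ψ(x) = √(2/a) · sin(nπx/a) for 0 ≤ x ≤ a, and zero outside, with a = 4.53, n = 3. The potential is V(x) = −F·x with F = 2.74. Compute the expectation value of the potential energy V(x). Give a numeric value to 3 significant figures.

⟨V⟩ = ∫ V(x)·|ψ|² dx.
With sin²θ = (1 − cos2θ)/2 on 0 ≤ x ≤ a: ∫sin²(nπx/a) dx = a/2, ∫x·sin²(nπx/a) dx = a²/4, ∫x²·sin²(nπx/a) dx = a³·(1/6 − 1/(4n²π²)); higher powers xᵏ the same way, integrating xᵏ·cos(2nπx/a) by parts.
⟨V⟩ = -6.2061.

-6.21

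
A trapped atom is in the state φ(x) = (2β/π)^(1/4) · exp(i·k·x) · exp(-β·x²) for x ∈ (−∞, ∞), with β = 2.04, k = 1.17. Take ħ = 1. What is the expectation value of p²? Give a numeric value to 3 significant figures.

p² φ = −ħ² d²φ/dx²; ⟨p²⟩ = −ħ² ∫ φ*·φ'' dx.
Gaussian moments: ∫x^(2j)·e^(−2βx²) dx = (2j−1)!!/(4β)^j · √(π/(2β)), odd powers integrate to 0; here √(π/(2β)) = 0.87750. Derivatives: φ′ = (ik − 2βx)·φ, φ″ = ((ik − 2βx)² − 2β)·φ; the odd-in-x pieces drop out.
⟨p²⟩ = 3.4089.

3.41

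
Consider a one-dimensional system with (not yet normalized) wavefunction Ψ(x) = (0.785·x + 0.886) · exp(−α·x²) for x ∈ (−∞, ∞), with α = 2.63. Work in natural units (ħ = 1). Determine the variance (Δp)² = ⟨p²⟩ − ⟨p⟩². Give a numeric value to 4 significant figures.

Compute ⟨p⟩ and ⟨p²⟩ separately; (Δp)² = ⟨p²⟩ − ⟨p⟩².
Expand each integrand as polynomial × e^(−2αx²) and use ∫x^(2j)·e^(−2αx²) dx = (2j−1)!!/(4α)^j · √(π/(2α)), odd powers → 0; here √(π/(2α)) = 0.77283. Differentiate with the product rule, d/dx e^(−αx²) = −2αx·e^(−αx²).
Normalization: ∫|Ψ|² dx = 0.65194.
⟨p⟩ = 0.0000 and ⟨p²⟩ = 2.9952.
(Δp)² = 2.9952 − (0.0000)² = 2.9952.

2.995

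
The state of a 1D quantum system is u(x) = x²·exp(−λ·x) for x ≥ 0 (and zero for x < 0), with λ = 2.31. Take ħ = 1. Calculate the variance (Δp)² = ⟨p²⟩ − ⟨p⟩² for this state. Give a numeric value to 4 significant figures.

Compute ⟨p⟩ and ⟨p²⟩ separately; (Δp)² = ⟨p²⟩ − ⟨p⟩².
Differentiate x²·exp(−λ·x) with the product rule; every integrand then reduces to terms xʲ·e^(−2λx) on [0, ∞), with ∫₀^∞ xʲ·e^(−2λx) dx = j!/(2λ)^(j+1).
Normalization: ∫|u|² dx = 0.011403.
⟨p⟩ = 0.0000 and ⟨p²⟩ = 1.7787.
(Δp)² = 1.7787 − (0.0000)² = 1.7787.

1.779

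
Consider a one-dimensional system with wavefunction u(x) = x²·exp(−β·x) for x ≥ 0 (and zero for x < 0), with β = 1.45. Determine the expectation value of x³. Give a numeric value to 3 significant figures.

8.61

⟨x³⟩ = ∫ x³·|u|² dx / ∫|u|² dx (integrals over the domain).
Every integrand reduces to terms xʲ·e^(−2βx) on [0, ∞); use ∫₀^∞ xʲ·e^(−2βx) dx = j!/(2β)^(j+1).
State is unnormalized: ∫|u|² dx = 0.11701, and ∫u*·x³·u dx = 1.0075, so ⟨x³⟩ = 1.0075 / 0.11701.
⟨x³⟩ = 8.6104.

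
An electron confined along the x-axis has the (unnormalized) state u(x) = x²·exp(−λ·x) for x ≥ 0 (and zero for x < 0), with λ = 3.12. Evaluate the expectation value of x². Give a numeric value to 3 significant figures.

0.770

⟨x²⟩ = ∫ x²·|u|² dx / ∫|u|² dx (integrals over the domain).
Every integrand reduces to terms xʲ·e^(−2λx) on [0, ∞); use ∫₀^∞ xʲ·e^(−2λx) dx = j!/(2λ)^(j+1).
State is unnormalized: ∫|u|² dx = 0.0025368, and ∫u*·x²·u dx = 0.0019545, so ⟨x²⟩ = 0.0019545 / 0.0025368.
⟨x²⟩ = 0.77046.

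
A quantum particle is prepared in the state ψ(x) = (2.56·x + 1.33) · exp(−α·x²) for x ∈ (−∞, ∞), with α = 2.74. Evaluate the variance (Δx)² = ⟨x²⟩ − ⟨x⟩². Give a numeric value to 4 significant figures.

Compute ⟨x⟩ and ⟨x²⟩ separately, then (Δx)² = ⟨x²⟩ − ⟨x⟩².
Expand each integrand as polynomial × e^(−2αx²) and use ∫x^(2j)·e^(−2αx²) dx = (2j−1)!!/(4α)^j · √(π/(2α)), odd powers → 0; here √(π/(2α)) = 0.75715.
Normalization: ∫|ψ|² dx = 1.7921.
⟨x⟩ = 0.26251 and ⟨x²⟩ = 0.13734.
(Δx)² = 0.13734 − (0.26251)² = 0.068433.

0.06843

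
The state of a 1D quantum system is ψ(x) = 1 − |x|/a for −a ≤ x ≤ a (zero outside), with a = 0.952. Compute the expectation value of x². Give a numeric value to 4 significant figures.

⟨x²⟩ = ∫ x²·|ψ|² dx / ∫|ψ|² dx (integrals over the domain).
ψ is even, so ∫ over [−a, a] = 2∫₀ᵃ with ψ = 1 − x/a there: ∫₀ᵃ (1 − x/a)² dx = a/3, ∫₀ᵃ x²(1 − x/a)² dx = a³/30, ∫₀ᵃ x⁴(1 − x/a)² dx = a⁵/105.
State is unnormalized: ∫|ψ|² dx = 0.63467, and ∫ψ*·x²·ψ dx = 0.057520, so ⟨x²⟩ = 0.057520 / 0.63467.
⟨x²⟩ = 0.090630.

0.09063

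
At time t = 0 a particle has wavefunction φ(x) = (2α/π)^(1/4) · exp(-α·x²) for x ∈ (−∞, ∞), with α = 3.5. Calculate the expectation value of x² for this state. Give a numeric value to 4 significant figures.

⟨x²⟩ = ∫ x²·|φ|² dx (integrals over the domain).
Gaussian moments: ∫x^(2j)·e^(−2αx²) dx = (2j−1)!!/(4α)^j · √(π/(2α)), odd powers integrate to 0; here √(π/(2α)) = 0.66992.
⟨x²⟩ = 0.071429.

0.07143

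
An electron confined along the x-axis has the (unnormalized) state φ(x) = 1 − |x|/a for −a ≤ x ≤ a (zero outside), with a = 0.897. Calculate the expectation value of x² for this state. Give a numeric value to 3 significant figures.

0.0805

⟨x²⟩ = ∫ x²·|φ|² dx / ∫|φ|² dx (integrals over the domain).
φ is even, so ∫ over [−a, a] = 2∫₀ᵃ with φ = 1 − x/a there: ∫₀ᵃ (1 − x/a)² dx = a/3, ∫₀ᵃ x²(1 − x/a)² dx = a³/30, ∫₀ᵃ x⁴(1 − x/a)² dx = a⁵/105.
State is unnormalized: ∫|φ|² dx = 0.59800, and ∫φ*·x²·φ dx = 0.048116, so ⟨x²⟩ = 0.048116 / 0.59800.
⟨x²⟩ = 0.080461.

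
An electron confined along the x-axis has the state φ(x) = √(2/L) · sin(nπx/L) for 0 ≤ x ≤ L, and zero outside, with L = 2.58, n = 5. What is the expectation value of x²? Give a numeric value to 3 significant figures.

2.21

⟨x²⟩ = ∫ x²·|φ|² dx (integrals over the domain).
With sin²θ = (1 − cos2θ)/2 on 0 ≤ x ≤ L: ∫sin²(nπx/L) dx = L/2, ∫x·sin²(nπx/L) dx = L²/4, ∫x²·sin²(nπx/L) dx = L³·(1/6 − 1/(4n²π²)); higher powers xᵏ the same way, integrating xᵏ·cos(2nπx/L) by parts.
⟨x²⟩ = 2.2053.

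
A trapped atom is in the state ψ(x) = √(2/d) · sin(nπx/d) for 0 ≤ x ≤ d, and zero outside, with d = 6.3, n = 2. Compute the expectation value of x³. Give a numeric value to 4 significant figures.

57.76

⟨x³⟩ = ∫ x³·|ψ|² dx (integrals over the domain).
With sin²θ = (1 − cos2θ)/2 on 0 ≤ x ≤ d: ∫sin²(nπx/d) dx = d/2, ∫x·sin²(nπx/d) dx = d²/4, ∫x²·sin²(nπx/d) dx = d³·(1/6 − 1/(4n²π²)); higher powers xᵏ the same way, integrating xᵏ·cos(2nπx/d) by parts.
⟨x³⟩ = 57.761.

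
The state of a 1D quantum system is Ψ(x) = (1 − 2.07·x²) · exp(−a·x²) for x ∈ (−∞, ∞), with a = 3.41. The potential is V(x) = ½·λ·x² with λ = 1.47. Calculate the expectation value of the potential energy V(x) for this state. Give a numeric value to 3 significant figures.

0.0306

⟨V⟩ = ∫ V(x)·|Ψ|² dx / ∫|Ψ|² dx.
Expand each integrand as polynomial × e^(−2ax²) and use ∫x^(2j)·e^(−2ax²) dx = (2j−1)!!/(4a)^j · √(π/(2a)), odd powers → 0; here √(π/(2a)) = 0.67871.
State is unnormalized: ∫|Ψ|² dx = 0.51960, and ∫Ψ*·V(x)·Ψ dx = 0.015906, so ⟨V⟩ = 0.015906 / 0.51960.
⟨V⟩ = 0.030611.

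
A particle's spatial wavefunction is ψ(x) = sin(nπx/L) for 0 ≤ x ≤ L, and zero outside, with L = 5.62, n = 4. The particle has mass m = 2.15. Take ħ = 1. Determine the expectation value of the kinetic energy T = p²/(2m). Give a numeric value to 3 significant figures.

1.16

T = −(ħ²/2m) d²/dx², so ⟨T⟩ = −(ħ²/2m) ∫ ψ*·ψ'' dx / ∫|ψ|² dx; with m = 2.15.
d/dx sin(nπx/L) = (nπ/L)·cos(nπx/L) and d²/dx² sin(nπx/L) = −(nπ/L)²·sin(nπx/L); on 0 ≤ x ≤ L, ∫sin²(nπx/L) dx = L/2 and ∫sin(nπx/L)·cos(nπx/L) dx = 0.
State is unnormalized: ∫|ψ|² dx = 2.8100, and ∫ψ*·(−ħ²/2m · ψ'') dx = 3.2673, so ⟨T⟩ = 3.2673 / 2.8100.
⟨T⟩ = 1.1627.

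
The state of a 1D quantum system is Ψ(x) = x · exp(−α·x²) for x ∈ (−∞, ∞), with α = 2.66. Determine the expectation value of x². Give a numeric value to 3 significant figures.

⟨x²⟩ = ∫ x²·|Ψ|² dx / ∫|Ψ|² dx (integrals over the domain).
Expand each integrand as polynomial × e^(−2αx²) and use ∫x^(2j)·e^(−2αx²) dx = (2j−1)!!/(4α)^j · √(π/(2α)), odd powers → 0; here √(π/(2α)) = 0.76846.
State is unnormalized: ∫|Ψ|² dx = 0.072223, and ∫Ψ*·x²·Ψ dx = 0.020364, so ⟨x²⟩ = 0.020364 / 0.072223.
⟨x²⟩ = 0.28195.

0.282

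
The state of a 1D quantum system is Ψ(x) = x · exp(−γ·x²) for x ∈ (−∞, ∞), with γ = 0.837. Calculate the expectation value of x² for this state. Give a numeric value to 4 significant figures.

⟨x²⟩ = ∫ x²·|Ψ|² dx / ∫|Ψ|² dx (integrals over the domain).
Expand each integrand as polynomial × e^(−2γx²) and use ∫x^(2j)·e^(−2γx²) dx = (2j−1)!!/(4γ)^j · √(π/(2γ)), odd powers → 0; here √(π/(2γ)) = 1.3699.
State is unnormalized: ∫|Ψ|² dx = 0.40918, and ∫Ψ*·x²·Ψ dx = 0.36665, so ⟨x²⟩ = 0.36665 / 0.40918.
⟨x²⟩ = 0.89606.

0.8961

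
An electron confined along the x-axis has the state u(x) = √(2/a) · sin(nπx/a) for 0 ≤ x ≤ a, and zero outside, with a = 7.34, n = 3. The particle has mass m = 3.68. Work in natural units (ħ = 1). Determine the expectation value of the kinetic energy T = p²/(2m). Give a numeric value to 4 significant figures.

0.2240

T = −(ħ²/2m) d²/dx², so ⟨T⟩ = −(ħ²/2m) ∫ u*·u'' dx; with m = 3.68.
d/dx sin(nπx/a) = (nπ/a)·cos(nπx/a) and d²/dx² sin(nπx/a) = −(nπ/a)²·sin(nπx/a); on 0 ≤ x ≤ a, ∫sin²(nπx/a) dx = a/2 and ∫sin(nπx/a)·cos(nπx/a) dx = 0.
⟨T⟩ = 0.22401.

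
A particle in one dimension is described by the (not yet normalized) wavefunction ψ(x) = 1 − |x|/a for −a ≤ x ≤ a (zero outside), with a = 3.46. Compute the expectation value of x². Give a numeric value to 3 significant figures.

1.20

⟨x²⟩ = ∫ x²·|ψ|² dx / ∫|ψ|² dx (integrals over the domain).
ψ is even, so ∫ over [−a, a] = 2∫₀ᵃ with ψ = 1 − x/a there: ∫₀ᵃ (1 − x/a)² dx = a/3, ∫₀ᵃ x²(1 − x/a)² dx = a³/30, ∫₀ᵃ x⁴(1 − x/a)² dx = a⁵/105.
State is unnormalized: ∫|ψ|² dx = 2.3067, and ∫ψ*·x²·ψ dx = 2.7614, so ⟨x²⟩ = 2.7614 / 2.3067.
⟨x²⟩ = 1.1972.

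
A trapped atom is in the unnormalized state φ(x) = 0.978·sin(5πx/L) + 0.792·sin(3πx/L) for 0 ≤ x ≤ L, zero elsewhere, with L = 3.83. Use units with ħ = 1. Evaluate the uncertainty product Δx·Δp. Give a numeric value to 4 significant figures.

4.824

Δx = √(⟨x²⟩−⟨x⟩²), Δp = √(⟨p²⟩−⟨p⟩²).
On 0 ≤ x ≤ L (j ≠ l): ∫sin²(jπx/L) dx = L/2, ∫sin(jπx/L)·sin(lπx/L) dx = 0; diagonal moments ∫x·sin²(jπx/L) dx = L²/4, ∫x²·sin²(jπx/L) dx = L³·(1/6 − 1/(4j²π²)); cross terms ∫x·sin(jπx/L)·sin(lπx/L) dx = 0 for j + l even and −4jlL²/(π²(j² − l²)²) for j + l odd, ∫x²·sin(jπx/L)·sin(lπx/L) dx = (−1)^(j+l)·4jlL³/(π²(j² − l²)²); higher powers the same way via product-to-sum and parts. d²/dx² sin(jπx/L) = −(jπ/L)²·sin(jπx/L); on 0 ≤ x ≤ L, ∫sin²(jπx/L) dx = L/2 and ∫sin(jπx/L)·sin(lπx/L) dx = 0 for j ≠ l, so only diagonal terms survive in ∫|φ|² and ∫φ·φ″; ∫φ·φ′ dx = [φ²/2] between the walls = 0.
Normalization: ∫|φ|² dx = 3.0329.
⟨x⟩ = 1.9150, ⟨x²⟩ = 5.5204 ⇒ Δx = 1.3613.
⟨p⟩ = 0.0000, ⟨p²⟩ = 12.557 ⇒ Δp = 3.5436.
Δx·Δp = 4.8240.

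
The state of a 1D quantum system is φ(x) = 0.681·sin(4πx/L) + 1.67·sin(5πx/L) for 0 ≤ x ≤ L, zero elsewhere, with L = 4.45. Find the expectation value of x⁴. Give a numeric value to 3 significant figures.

34.5

⟨x⁴⟩ = ∫ x⁴·|φ|² dx / ∫|φ|² dx (integrals over the domain).
On 0 ≤ x ≤ L (j ≠ l): ∫sin²(jπx/L) dx = L/2, ∫sin(jπx/L)·sin(lπx/L) dx = 0; diagonal moments ∫x·sin²(jπx/L) dx = L²/4, ∫x²·sin²(jπx/L) dx = L³·(1/6 − 1/(4j²π²)); cross terms ∫x·sin(jπx/L)·sin(lπx/L) dx = 0 for j + l even and −4jlL²/(π²(j² − l²)²) for j + l odd, ∫x²·sin(jπx/L)·sin(lπx/L) dx = (−1)^(j+l)·4jlL³/(π²(j² − l²)²); higher powers the same way via product-to-sum and parts.
State is unnormalized: ∫|φ|² dx = 7.2372, and ∫φ*·x⁴·φ dx = 249.76, so ⟨x⁴⟩ = 249.76 / 7.2372.
⟨x⁴⟩ = 34.511.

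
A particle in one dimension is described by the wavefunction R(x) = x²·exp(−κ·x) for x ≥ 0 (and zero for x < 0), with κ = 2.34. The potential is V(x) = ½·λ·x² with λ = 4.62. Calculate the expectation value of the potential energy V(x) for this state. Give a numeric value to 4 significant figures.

⟨V⟩ = ∫ V(x)·|R|² dx / ∫|R|² dx.
Every integrand reduces to terms xʲ·e^(−2κx) on [0, ∞); use ∫₀^∞ xʲ·e^(−2κx) dx = j!/(2κ)^(j+1).
State is unnormalized: ∫|R|² dx = 0.010690, and ∫R*·V(x)·R dx = 0.033824, so ⟨V⟩ = 0.033824 / 0.010690.
⟨V⟩ = 3.1640.

3.164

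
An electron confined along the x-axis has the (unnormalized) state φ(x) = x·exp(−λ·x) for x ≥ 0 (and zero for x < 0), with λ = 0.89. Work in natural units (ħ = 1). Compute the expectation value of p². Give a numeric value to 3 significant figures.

p² φ = −ħ² d²φ/dx²; ⟨p²⟩ = −ħ² ∫ φ*·φ'' dx / ∫|φ|² dx.
Differentiate x·exp(−λ·x) with the product rule; every integrand then reduces to terms xʲ·e^(−2λx) on [0, ∞), with ∫₀^∞ xʲ·e^(−2λx) dx = j!/(2λ)^(j+1).
State is unnormalized: ∫|φ|² dx = 0.35463, and ∫φ*·(−ħ² φ'') dx = 0.28090, so ⟨p²⟩ = 0.28090 / 0.35463.
⟨p²⟩ = 0.79210.

0.792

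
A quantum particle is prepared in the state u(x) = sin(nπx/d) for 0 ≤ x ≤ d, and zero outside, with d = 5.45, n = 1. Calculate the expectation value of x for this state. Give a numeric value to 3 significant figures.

⟨x⟩ = ∫ x·|u|² dx / ∫|u|² dx (integrals over the domain).
With sin²θ = (1 − cos2θ)/2 on 0 ≤ x ≤ d: ∫sin²(nπx/d) dx = d/2, ∫x·sin²(nπx/d) dx = d²/4, ∫x²·sin²(nπx/d) dx = d³·(1/6 − 1/(4n²π²)); higher powers xᵏ the same way, integrating xᵏ·cos(2nπx/d) by parts.
State is unnormalized: ∫|u|² dx = 2.7250, and ∫u*·x·u dx = 7.4256, so ⟨x⟩ = 7.4256 / 2.7250.
⟨x⟩ = 2.7250.

2.73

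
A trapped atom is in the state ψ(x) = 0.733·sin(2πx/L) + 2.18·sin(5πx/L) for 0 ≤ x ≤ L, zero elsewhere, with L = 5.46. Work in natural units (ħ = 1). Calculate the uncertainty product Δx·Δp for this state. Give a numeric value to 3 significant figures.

4.25

Δx = √(⟨x²⟩−⟨x⟩²), Δp = √(⟨p²⟩−⟨p⟩²).
On 0 ≤ x ≤ L (j ≠ l): ∫sin²(jπx/L) dx = L/2, ∫sin(jπx/L)·sin(lπx/L) dx = 0; diagonal moments ∫x·sin²(jπx/L) dx = L²/4, ∫x²·sin²(jπx/L) dx = L³·(1/6 − 1/(4j²π²)); cross terms ∫x·sin(jπx/L)·sin(lπx/L) dx = 0 for j + l even and −4jlL²/(π²(j² − l²)²) for j + l odd, ∫x²·sin(jπx/L)·sin(lπx/L) dx = (−1)^(j+l)·4jlL³/(π²(j² − l²)²); higher powers the same way via product-to-sum and parts. d²/dx² sin(jπx/L) = −(jπ/L)²·sin(jπx/L); on 0 ≤ x ≤ L, ∫sin²(jπx/L) dx = L/2 and ∫sin(jπx/L)·sin(lπx/L) dx = 0 for j ≠ l, so only diagonal terms survive in ∫|ψ|² and ∫ψ·ψ″; ∫ψ·ψ′ dx = [ψ²/2] between the walls = 0.
Normalization: ∫|ψ|² dx = 14.441.
⟨x⟩ = 2.6694, ⟨x²⟩ = 9.5135 ⇒ Δx = 1.5453.
⟨p⟩ = 0.0000, ⟨p²⟩ = 7.5705 ⇒ Δp = 2.7514.
Δx·Δp = 4.2519.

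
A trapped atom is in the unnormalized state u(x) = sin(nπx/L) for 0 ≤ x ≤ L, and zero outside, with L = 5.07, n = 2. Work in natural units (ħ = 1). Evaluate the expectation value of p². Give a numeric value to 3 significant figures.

1.54

p² u = −ħ² d²u/dx²; ⟨p²⟩ = −ħ² ∫ u*·u'' dx / ∫|u|² dx.
d/dx sin(nπx/L) = (nπ/L)·cos(nπx/L) and d²/dx² sin(nπx/L) = −(nπ/L)²·sin(nπx/L); on 0 ≤ x ≤ L, ∫sin²(nπx/L) dx = L/2 and ∫sin(nπx/L)·cos(nπx/L) dx = 0.
State is unnormalized: ∫|u|² dx = 2.5350, and ∫u*·(−ħ² u'') dx = 3.8933, so ⟨p²⟩ = 3.8933 / 2.5350.
⟨p²⟩ = 1.5358.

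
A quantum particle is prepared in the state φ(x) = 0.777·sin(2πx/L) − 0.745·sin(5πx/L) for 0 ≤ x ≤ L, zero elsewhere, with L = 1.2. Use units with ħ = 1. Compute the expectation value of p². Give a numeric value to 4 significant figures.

96.36

p² φ = −ħ² d²φ/dx²; ⟨p²⟩ = −ħ² ∫ φ*·φ'' dx / ∫|φ|² dx.
d²/dx² sin(jπx/L) = −(jπ/L)²·sin(jπx/L); on 0 ≤ x ≤ L, ∫sin²(jπx/L) dx = L/2 and ∫sin(jπx/L)·sin(lπx/L) dx = 0 for j ≠ l, so only diagonal terms survive in ∫|φ|² and ∫φ·φ″; ∫φ·φ′ dx = [φ²/2] between the walls = 0.
State is unnormalized: ∫|φ|² dx = 0.69525, and ∫φ*·(−ħ² φ'') dx = 66.992, so ⟨p²⟩ = 66.992 / 0.69525.
⟨p²⟩ = 96.357.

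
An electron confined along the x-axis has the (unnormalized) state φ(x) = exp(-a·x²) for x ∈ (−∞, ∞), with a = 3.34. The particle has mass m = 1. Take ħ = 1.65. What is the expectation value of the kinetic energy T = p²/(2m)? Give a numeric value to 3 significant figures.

T = −(ħ²/2m) d²/dx², so ⟨T⟩ = −(ħ²/2m) ∫ φ*·φ'' dx / ∫|φ|² dx; with m = 1.
Gaussian moments: ∫x^(2j)·e^(−2ax²) dx = (2j−1)!!/(4a)^j · √(π/(2a)), odd powers integrate to 0; here √(π/(2a)) = 0.68578. Derivatives: d/dx e^(−ax²) = −2ax·e^(−ax²), d²/dx² e^(−ax²) = (4a²x² − 2a)·e^(−ax²).
State is unnormalized: ∫|φ|² dx = 0.68578, and ∫φ*·(−ħ²/2m · φ'') dx = 3.1180, so ⟨T⟩ = 3.1180 / 0.68578.
⟨T⟩ = 4.5466.

4.55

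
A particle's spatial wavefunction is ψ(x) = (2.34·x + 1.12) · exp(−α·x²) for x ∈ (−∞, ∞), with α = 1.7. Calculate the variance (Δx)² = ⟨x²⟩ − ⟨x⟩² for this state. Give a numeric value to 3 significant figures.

Compute ⟨x⟩ and ⟨x²⟩ separately, then (Δx)² = ⟨x²⟩ − ⟨x⟩².
Expand each integrand as polynomial × e^(−2αx²) and use ∫x^(2j)·e^(−2αx²) dx = (2j−1)!!/(4α)^j · √(π/(2α)), odd powers → 0; here √(π/(2α)) = 0.96125.
Normalization: ∫|ψ|² dx = 1.9798.
⟨x⟩ = 0.37425 and ⟨x²⟩ = 0.26205.
(Δx)² = 0.26205 − (0.37425)² = 0.12198.

0.122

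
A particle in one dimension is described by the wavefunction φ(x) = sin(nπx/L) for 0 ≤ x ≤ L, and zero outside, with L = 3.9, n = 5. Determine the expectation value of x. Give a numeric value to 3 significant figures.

⟨x⟩ = ∫ x·|φ|² dx / ∫|φ|² dx (integrals over the domain).
With sin²θ = (1 − cos2θ)/2 on 0 ≤ x ≤ L: ∫sin²(nπx/L) dx = L/2, ∫x·sin²(nπx/L) dx = L²/4, ∫x²·sin²(nπx/L) dx = L³·(1/6 − 1/(4n²π²)); higher powers xᵏ the same way, integrating xᵏ·cos(2nπx/L) by parts.
State is unnormalized: ∫|φ|² dx = 1.9500, and ∫φ*·x·φ dx = 3.8025, so ⟨x⟩ = 3.8025 / 1.9500.
⟨x⟩ = 1.9500.

1.95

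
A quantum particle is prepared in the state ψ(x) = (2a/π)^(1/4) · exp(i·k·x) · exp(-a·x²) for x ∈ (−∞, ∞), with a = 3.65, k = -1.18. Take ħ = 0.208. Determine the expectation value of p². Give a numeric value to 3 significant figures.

0.218

p² ψ = −ħ² d²ψ/dx²; ⟨p²⟩ = −ħ² ∫ ψ*·ψ'' dx.
Gaussian moments: ∫x^(2j)·e^(−2ax²) dx = (2j−1)!!/(4a)^j · √(π/(2a)), odd powers integrate to 0; here √(π/(2a)) = 0.65601. Derivatives: ψ′ = (ik − 2ax)·ψ, ψ″ = ((ik − 2ax)² − 2a)·ψ; the odd-in-x pieces drop out.
⟨p²⟩ = 0.21815.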